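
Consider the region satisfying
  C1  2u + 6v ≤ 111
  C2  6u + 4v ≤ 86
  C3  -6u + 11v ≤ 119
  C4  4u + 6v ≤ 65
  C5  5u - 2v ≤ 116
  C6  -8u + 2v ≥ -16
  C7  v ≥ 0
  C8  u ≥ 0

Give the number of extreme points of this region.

Intersecting each pair of boundary lines and keeping only the points that satisfy every inequality leaves:
  (1/80, 433/40)
  (0, 119/11)
  (113/28, 57/7)
  (2, 0)
  (0, 0)

5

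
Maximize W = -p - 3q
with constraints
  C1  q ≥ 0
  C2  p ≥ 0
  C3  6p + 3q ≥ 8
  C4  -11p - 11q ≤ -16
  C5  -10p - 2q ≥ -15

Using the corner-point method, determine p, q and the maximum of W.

p = 16/11, q = 0, maximum W = -16/11

Extreme points and W = -p - 3q:
  (16/11, 0) → W = -16/11
  (3/2, 0) → W = -3/2
  (0, 8/3) → W = -8
  (0, 15/2) → W = -45/2
  (40/33, 8/33) → W = -64/33

The binding constraints are q = 0 and -11p - 11q = -16.
Solving simultaneously gives p = 16/11, q = 0.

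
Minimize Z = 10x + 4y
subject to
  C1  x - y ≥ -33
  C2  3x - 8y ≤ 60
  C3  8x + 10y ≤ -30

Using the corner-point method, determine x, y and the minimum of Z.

Vertices and Z = 10x + 4y:
  (-324/5, -159/5) → Z = -3876/5
  (-20, 13) → Z = -148
  (180/47, -285/47) → Z = 660/47

At the optimal vertex, x - y = -33 and 3x - 8y = 60.
Solving simultaneously gives x = -324/5, y = -159/5.

x = -324/5, y = -159/5, minimum Z = -3876/5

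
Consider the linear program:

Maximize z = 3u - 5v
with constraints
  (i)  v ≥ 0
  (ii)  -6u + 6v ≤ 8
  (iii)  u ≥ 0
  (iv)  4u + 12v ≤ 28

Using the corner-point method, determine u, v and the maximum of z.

Vertices and z = 3u - 5v:
  (0, 0) → z = 0
  (7, 0) → z = 21
  (0, 4/3) → z = -20/3
  (3/4, 25/12) → z = -49/6

The optimum lies where v = 0 and 4u + 12v = 28.
Solving simultaneously gives u = 7, v = 0.

u = 7, v = 0, maximum z = 21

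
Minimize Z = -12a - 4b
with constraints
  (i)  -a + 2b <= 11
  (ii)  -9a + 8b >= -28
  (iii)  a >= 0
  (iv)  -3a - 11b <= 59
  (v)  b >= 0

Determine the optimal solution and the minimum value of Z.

a = 72/5, b = 127/10, minimum Z = -1118/5

Feasible corners and Z = -12a - 4b:
  (72/5, 127/10) → Z = -1118/5
  (0, 11/2) → Z = -22
  (28/9, 0) → Z = -112/3
  (0, 0) → Z = 0

The optimum lies where -a + 2b = 11 and -9a + 8b = -28.
Solving simultaneously gives a = 72/5, b = 127/10.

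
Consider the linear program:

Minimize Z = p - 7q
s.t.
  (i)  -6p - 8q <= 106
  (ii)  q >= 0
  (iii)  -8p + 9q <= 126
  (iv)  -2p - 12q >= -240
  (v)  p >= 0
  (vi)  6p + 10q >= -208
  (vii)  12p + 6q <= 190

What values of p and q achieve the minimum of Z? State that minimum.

Feasible corners and Z = p - 7q:
  (0, 0) → Z = 0
  (95/6, 0) → Z = 95/6
  (108/19, 362/19) → Z = -2426/19
  (0, 14) → Z = -98
  (70/11, 625/33) → Z = -4165/33

At the optimal vertex, -8p + 9q = 126 and -2p - 12q = -240.
Solving simultaneously gives p = 108/19, q = 362/19.

p = 108/19, q = 362/19, minimum Z = -2426/19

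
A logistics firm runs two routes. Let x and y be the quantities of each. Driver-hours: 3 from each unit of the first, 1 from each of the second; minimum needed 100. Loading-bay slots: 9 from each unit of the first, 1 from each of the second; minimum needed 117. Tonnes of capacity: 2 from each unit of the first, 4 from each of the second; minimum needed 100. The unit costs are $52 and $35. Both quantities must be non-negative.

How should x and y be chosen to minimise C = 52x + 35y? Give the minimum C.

Vertices and C = 52x + 35y:
  (0, 117) → C = 4095
  (50, 0) → C = 2600
  (17/6, 183/2) → C = 20099/6
  (30, 10) → C = 1910
The feasible region is unbounded (it extends along (0, 1), (1, 0)), but C strictly increases along every unbounded feasible direction, so there is no improving ray and the minimum is attained at a vertex.

The binding constraints are 3x + y = 100 and 2x + 4y = 100.
Solving simultaneously gives x = 30, y = 10.

x = 30, y = 10, minimum C = 1910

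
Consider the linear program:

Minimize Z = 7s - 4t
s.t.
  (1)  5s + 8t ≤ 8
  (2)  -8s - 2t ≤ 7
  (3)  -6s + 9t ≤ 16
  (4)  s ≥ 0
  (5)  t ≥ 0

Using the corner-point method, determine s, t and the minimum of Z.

Extreme points and Z = 7s - 4t:
  (0, 1) → Z = -4
  (8/5, 0) → Z = 56/5
  (0, 0) → Z = 0

s = 0, t = 1, minimum Z = -4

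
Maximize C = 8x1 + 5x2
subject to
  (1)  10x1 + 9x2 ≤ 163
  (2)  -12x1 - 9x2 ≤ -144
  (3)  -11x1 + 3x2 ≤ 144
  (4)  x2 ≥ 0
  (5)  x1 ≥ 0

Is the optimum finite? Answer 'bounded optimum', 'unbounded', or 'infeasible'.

Extreme points and C = 8x1 + 5x2:
  (163/10, 0) → C = 652/5
  (0, 163/9) → C = 815/9
  (12, 0) → C = 96
  (0, 16) → C = 80
The feasible region has finitely many vertices and no improving ray; the maximum is 652/5 at (163/10, 0).

bounded optimum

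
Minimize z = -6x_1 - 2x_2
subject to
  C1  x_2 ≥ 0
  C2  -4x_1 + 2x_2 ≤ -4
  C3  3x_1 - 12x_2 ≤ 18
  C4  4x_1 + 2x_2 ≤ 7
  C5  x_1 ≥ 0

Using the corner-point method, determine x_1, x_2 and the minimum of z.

Extreme points and z = -6x_1 - 2x_2:
  (1, 0) → z = -6
  (7/4, 0) → z = -21/2
  (11/8, 3/4) → z = -39/4

x_1 = 7/4, x_2 = 0, minimum z = -21/2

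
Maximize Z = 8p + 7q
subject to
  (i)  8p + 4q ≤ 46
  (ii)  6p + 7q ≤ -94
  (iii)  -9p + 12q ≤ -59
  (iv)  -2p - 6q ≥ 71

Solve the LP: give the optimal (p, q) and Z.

p = 349/16, q = -257/8, maximum Z = -403/8

Corner points and Z = 8p + 7q:
  (349/16, -257/8) → Z = -403/8
  (-67/22, -119/11) → Z = -1101/11
  (-83/13, -757/78) → Z = -9283/78
The feasible region is unbounded (it extends along (1, -2), (-4, -3)), but Z strictly decreases along every unbounded feasible direction, so there is no improving ray and the maximum is attained at a vertex.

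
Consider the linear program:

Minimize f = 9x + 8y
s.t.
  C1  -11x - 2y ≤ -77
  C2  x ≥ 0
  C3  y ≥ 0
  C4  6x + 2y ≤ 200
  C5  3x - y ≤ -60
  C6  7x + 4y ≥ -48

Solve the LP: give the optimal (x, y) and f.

x = 0, y = 60, minimum f = 480

Feasible corners and f = 9x + 8y:
  (0, 100) → f = 800
  (0, 60) → f = 480
  (20/3, 80) → f = 700

The binding constraints are x = 0 and 3x - y = -60.
Solving simultaneously gives x = 0, y = 60.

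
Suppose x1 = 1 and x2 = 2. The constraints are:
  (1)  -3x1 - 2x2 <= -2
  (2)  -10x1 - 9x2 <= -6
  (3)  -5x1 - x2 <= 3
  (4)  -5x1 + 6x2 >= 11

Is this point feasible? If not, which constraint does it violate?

not feasible — violates (4)

Constraint (4): -5x1 + 6x2 = 7, which is not ≥ 11. All other constraints are satisfied.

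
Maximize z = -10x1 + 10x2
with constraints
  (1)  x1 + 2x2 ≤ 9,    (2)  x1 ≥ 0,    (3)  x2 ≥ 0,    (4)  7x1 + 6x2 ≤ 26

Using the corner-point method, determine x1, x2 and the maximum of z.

Vertices and z = -10x1 + 10x2:
  (0, 0) → z = 0
  (0, 13/3) → z = 130/3
  (26/7, 0) → z = -260/7

x1 = 0, x2 = 13/3, maximum z = 130/3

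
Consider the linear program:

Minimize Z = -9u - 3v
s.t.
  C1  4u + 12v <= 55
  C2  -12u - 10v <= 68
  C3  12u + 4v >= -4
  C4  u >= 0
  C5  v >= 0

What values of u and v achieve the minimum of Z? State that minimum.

Vertices and Z = -9u - 3v:
  (0, 55/12) → Z = -55/4
  (55/4, 0) → Z = -495/4
  (0, 0) → Z = 0

u = 55/4, v = 0, minimum Z = -495/4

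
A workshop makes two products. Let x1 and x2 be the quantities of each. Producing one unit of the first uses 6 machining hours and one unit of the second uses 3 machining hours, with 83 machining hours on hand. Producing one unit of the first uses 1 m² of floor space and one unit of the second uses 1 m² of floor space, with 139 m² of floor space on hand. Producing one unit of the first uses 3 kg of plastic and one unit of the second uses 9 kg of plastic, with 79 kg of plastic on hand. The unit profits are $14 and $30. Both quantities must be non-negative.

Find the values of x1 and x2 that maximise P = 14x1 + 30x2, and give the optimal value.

Vertices and P = 14x1 + 30x2:
  (0, 0) → P = 0
  (0, 79/9) → P = 790/3
  (83/6, 0) → P = 581/3
  (34/3, 5) → P = 926/3

The optimum lies where 6x1 + 3x2 = 83 and 3x1 + 9x2 = 79.
Solving simultaneously gives x1 = 34/3, x2 = 5.

x1 = 34/3, x2 = 5, maximum P = 926/3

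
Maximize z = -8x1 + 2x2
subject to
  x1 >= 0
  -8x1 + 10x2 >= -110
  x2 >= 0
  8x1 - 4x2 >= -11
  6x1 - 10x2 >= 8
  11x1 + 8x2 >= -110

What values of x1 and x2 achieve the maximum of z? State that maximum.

x1 = 4/3, x2 = 0, maximum z = -32/3

Feasible corners and z = -8x1 + 2x2:
  (55/4, 0) → z = -110
  (51, 149/5) → z = -1742/5
  (4/3, 0) → z = -32/3

The binding constraints are x2 = 0 and 6x1 - 10x2 = 8.
Solving simultaneously gives x1 = 4/3, x2 = 0.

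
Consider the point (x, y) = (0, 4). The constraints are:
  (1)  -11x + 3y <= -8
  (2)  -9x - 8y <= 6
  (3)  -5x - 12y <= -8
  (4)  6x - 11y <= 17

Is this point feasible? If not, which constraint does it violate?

Constraint (1): -11x + 3y = 12, which is not ≤ -8. All other constraints are satisfied.

not feasible — violates (1)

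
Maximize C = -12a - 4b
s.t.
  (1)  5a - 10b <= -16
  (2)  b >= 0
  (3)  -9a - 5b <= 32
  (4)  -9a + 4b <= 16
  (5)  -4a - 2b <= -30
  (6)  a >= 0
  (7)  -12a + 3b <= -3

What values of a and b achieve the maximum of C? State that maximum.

Vertices and C = -12a - 4b:
  (134/25, 107/25) → C = -2036/25
  (20/7, 73/7) → C = -76
  (8/3, 29/3) → C = -212/3
The feasible region is unbounded (it extends along (2, 1), (4, 9)), but C strictly decreases along every unbounded feasible direction, so there is no improving ray and the maximum is attained at a vertex.

The binding constraints are -4a - 2b = -30 and -12a + 3b = -3.
Solving simultaneously gives a = 8/3, b = 29/3.

a = 8/3, b = 29/3, maximum C = -212/3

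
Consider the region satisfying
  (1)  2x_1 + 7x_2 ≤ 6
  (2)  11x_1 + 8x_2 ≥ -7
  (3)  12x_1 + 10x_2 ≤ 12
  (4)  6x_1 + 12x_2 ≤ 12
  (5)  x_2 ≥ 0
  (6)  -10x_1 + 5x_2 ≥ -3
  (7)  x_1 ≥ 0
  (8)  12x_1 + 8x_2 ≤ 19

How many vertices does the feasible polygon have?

5

Of the 28 pairwise boundary intersections, those satisfying every inequality are:
  (3/8, 3/4)
  (0, 6/7)
  (9/16, 21/40)
  (3/10, 0)
  (0, 0)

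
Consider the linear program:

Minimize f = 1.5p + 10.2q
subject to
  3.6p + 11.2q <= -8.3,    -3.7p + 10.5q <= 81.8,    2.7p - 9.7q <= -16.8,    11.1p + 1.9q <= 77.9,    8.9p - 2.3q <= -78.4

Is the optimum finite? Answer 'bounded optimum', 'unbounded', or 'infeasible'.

Feasible corners and f = 1.5p + 10.2q:
  (-14333/1132, 26377/7924) → f = 1185489/79240
  (-89717/10796, 20837/10796) → f = 779619/107960
  (-30853/377, -7935/377) → f = -254433/754
  (-18046/2003, -1554/2003) → f = -214599/10015
The feasible region has finitely many vertices and no improving ray; the minimum is -254433/754 at (-30853/377, -7935/377).

bounded optimum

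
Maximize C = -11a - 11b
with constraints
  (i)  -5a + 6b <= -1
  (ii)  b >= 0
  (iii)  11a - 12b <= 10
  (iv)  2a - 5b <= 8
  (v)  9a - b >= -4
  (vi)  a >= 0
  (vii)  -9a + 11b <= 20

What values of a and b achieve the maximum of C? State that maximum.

a = 1/5, b = 0, maximum C = -11/5

The binding constraints are -5a + 6b = -1 and b = 0.
Solving simultaneously gives a = 1/5, b = 0.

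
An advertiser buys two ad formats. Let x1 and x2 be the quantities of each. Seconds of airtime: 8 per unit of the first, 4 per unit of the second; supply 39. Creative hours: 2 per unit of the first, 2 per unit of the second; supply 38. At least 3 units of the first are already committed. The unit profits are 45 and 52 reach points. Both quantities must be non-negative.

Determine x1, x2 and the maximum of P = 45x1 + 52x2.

x1 = 3, x2 = 15/4, maximum P = 330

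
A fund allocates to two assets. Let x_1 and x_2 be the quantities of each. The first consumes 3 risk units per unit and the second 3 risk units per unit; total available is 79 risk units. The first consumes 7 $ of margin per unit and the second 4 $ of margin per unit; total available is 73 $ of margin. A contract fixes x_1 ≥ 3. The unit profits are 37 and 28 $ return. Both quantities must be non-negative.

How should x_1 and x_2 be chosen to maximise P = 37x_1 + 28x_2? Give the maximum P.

x_1 = 3, x_2 = 13, maximum P = 475

The binding constraints are 7x_1 + 4x_2 = 73 and x_1 = 3.
Solving simultaneously gives x_1 = 3, x_2 = 13.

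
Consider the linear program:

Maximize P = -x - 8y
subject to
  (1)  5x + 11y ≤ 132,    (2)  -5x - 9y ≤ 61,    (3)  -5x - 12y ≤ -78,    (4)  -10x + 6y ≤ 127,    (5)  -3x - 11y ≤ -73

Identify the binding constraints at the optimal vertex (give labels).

Feasible corners and P = -x - 8y:
  (-121/28, 391/28) → P = -3007/28
  (59/2, -31/22) → P = -401/22
  (-176/25, 283/30) → P = -5132/75
  (-18/19, 131/19) → P = -1030/19

The maximum is at (59/2, -31/22). Substituting into each constraint, equality holds for (1) and (5); the remaining constraints have slack.

(1) and (5)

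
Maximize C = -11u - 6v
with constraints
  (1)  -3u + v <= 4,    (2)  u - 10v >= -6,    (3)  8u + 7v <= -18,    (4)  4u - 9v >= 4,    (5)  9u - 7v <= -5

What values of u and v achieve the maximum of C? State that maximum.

The optimum lies where -3u + v = 4 and 9u - 7v = -5.
Solving simultaneously gives u = -23/12, v = -7/4.

u = -23/12, v = -7/4, maximum C = 379/12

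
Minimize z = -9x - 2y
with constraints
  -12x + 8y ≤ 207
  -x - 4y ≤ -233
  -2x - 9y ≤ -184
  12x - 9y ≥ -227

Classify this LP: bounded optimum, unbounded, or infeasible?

unbounded

From the feasible point (1361, -282), moving in the direction (9, -2) keeps every constraint satisfied while z decreases without bound.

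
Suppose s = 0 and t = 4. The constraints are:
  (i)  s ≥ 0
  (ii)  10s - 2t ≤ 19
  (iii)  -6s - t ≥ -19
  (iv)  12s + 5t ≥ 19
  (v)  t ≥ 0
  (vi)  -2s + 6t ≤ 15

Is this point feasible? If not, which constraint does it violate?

not feasible — violates (vi)

Constraint (vi): -2s + 6t = 24, which is not ≤ 15. All other constraints are satisfied.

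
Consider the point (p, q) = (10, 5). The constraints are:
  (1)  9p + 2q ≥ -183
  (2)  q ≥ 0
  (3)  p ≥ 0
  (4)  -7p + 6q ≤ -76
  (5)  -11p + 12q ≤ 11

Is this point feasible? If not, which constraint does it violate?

not feasible — violates (4)

Constraint (4): -7p + 6q = -40, which is not ≤ -76. All other constraints are satisfied.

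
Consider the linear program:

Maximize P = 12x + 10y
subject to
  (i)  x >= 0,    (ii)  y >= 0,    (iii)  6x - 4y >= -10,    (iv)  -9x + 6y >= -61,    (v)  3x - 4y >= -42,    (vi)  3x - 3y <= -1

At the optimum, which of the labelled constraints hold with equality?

Extreme points and P = 12x + 10y:
  (0, 5/2) → P = 25
  (0, 1/3) → P = 10/3
  (32/3, 37/2) → P = 313
  (248/9, 187/6) → P = 1927/3
  (21, 64/3) → P = 1396/3

The maximum is at (248/9, 187/6). Substituting into each constraint, equality holds for (iv) and (v); the remaining constraints have slack.

(iv) and (v)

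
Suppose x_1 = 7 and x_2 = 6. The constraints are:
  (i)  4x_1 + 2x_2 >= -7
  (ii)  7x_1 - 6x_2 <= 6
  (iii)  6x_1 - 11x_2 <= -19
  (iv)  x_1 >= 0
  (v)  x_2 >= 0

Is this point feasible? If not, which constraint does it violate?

not feasible — violates (ii)

Constraint (ii): 7x_1 - 6x_2 = 13, which is not ≤ 6. All other constraints are satisfied.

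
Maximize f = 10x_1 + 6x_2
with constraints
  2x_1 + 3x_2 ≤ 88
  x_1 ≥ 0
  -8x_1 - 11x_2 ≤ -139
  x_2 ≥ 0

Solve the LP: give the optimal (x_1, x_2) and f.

x_1 = 44, x_2 = 0, maximum f = 440

Extreme points and f = 10x_1 + 6x_2:
  (0, 88/3) → f = 176
  (44, 0) → f = 440
  (0, 139/11) → f = 834/11
  (139/8, 0) → f = 695/4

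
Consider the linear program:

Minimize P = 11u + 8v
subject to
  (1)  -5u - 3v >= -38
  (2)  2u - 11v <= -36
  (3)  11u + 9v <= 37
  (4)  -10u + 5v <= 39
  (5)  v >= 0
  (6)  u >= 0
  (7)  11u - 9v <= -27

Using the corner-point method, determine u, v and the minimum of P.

Vertices and P = 11u + 8v:
  (0, 36/11) → P = 288/11
  (27/103, 342/103) → P = 3033/103
  (0, 37/9) → P = 296/9
  (5/11, 32/9) → P = 301/9

The binding constraints are 2u - 11v = -36 and u = 0.
Solving simultaneously gives u = 0, v = 36/11.

u = 0, v = 36/11, minimum P = 288/11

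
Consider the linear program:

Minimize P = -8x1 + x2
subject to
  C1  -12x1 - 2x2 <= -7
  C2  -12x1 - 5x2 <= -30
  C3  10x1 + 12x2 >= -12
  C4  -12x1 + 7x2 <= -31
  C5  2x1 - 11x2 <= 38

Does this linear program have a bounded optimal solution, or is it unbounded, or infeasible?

From the feasible point (365/144, -1/12), moving in the direction (11, 2) keeps every constraint satisfied while P decreases without bound.

unbounded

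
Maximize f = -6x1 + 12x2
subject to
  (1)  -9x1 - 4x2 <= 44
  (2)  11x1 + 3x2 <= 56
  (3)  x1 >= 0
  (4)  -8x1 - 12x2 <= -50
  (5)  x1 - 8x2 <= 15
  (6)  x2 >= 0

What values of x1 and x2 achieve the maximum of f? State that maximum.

Corner points and f = -6x1 + 12x2:
  (0, 56/3) → f = 224
  (29/6, 17/18) → f = -53/3
  (0, 25/6) → f = 50

x1 = 0, x2 = 56/3, maximum f = 224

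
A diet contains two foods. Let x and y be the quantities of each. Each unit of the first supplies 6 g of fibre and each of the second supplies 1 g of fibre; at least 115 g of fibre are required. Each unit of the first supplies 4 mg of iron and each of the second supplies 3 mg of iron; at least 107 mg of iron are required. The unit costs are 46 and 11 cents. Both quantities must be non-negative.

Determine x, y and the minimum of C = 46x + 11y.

Extreme points and C = 46x + 11y:
  (0, 115) → C = 1265
  (107/4, 0) → C = 2461/2
  (17, 13) → C = 925
The feasible region is unbounded (it extends along (0, 1), (1, 0)), but C strictly increases along every unbounded feasible direction, so there is no improving ray and the minimum is attained at a vertex.

x = 17, y = 13, minimum C = 925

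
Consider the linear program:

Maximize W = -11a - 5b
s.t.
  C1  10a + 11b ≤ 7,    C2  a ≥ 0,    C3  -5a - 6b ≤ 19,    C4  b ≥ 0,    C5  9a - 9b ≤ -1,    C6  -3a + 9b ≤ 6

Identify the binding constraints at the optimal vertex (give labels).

C2 and C5

Vertices and W = -11a - 5b:
  (0, 7/11) → W = -35/11
  (52/189, 73/189) → W = -937/189
  (0, 1/9) → W = -5/9

The maximum is at (0, 1/9). Substituting into each constraint, equality holds for C2 and C5; the remaining constraints have slack.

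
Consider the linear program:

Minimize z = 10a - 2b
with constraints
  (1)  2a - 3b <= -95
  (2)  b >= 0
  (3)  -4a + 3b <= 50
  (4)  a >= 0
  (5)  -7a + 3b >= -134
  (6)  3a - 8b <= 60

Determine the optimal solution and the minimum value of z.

Extreme points and z = 10a - 2b:
  (45/2, 140/3) → z = 395/3
  (229/5, 311/5) → z = 1668/5
  (184/3, 886/9) → z = 3748/9

At the optimal vertex, 2a - 3b = -95 and -4a + 3b = 50.
Solving simultaneously gives a = 45/2, b = 140/3.

a = 45/2, b = 140/3, minimum z = 395/3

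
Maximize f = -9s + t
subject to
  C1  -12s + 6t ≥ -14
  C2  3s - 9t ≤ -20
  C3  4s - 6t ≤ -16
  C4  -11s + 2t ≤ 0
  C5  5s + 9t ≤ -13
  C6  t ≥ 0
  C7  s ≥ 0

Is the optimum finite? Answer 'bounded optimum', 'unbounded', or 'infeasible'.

The boundaries -12s + 6t = -14 and 4s - 6t = -16 meet at (15/4, 31/6), but that point violates 5s + 9t ≤ -13. Every candidate vertex is excluded by some other constraint, so the feasible region is empty.

infeasible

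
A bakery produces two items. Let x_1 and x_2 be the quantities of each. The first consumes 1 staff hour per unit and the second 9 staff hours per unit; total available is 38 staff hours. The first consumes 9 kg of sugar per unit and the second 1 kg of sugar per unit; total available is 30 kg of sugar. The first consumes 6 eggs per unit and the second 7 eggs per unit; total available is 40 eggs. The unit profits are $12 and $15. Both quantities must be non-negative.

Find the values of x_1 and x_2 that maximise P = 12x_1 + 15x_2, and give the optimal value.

x_1 = 2, x_2 = 4, maximum P = 84

Extreme points and P = 12x_1 + 15x_2:
  (0, 0) → P = 0
  (0, 38/9) → P = 190/3
  (10/3, 0) → P = 40
  (2, 4) → P = 84
  (170/57, 60/19) → P = 1580/19

The optimum lies where x_1 + 9x_2 = 38 and 6x_1 + 7x_2 = 40.
Solving simultaneously gives x_1 = 2, x_2 = 4.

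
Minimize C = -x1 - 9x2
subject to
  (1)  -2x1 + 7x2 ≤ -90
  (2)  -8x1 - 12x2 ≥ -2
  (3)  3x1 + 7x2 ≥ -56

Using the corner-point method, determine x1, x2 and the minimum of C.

Extreme points and C = -x1 - 9x2:
  (547/40, -179/20) → C = 535/8
  (34/5, -382/35) → C = 640/7
  (343/10, -227/10) → C = 170

x1 = 547/40, x2 = -179/20, minimum C = 535/8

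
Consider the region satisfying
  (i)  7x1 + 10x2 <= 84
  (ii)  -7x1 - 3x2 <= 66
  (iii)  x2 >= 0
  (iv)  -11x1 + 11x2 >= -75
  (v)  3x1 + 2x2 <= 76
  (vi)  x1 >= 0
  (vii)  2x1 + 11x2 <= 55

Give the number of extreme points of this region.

5

The feasible vertices (each the meet of two boundaries and inside every other half-plane) are:
  (1674/187, 399/187)
  (374/57, 217/57)
  (75/11, 0)
  (0, 0)
  (0, 5)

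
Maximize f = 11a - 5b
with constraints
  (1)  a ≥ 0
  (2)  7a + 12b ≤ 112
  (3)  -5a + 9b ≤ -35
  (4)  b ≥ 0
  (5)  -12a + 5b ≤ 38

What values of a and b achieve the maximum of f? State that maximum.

a = 16, b = 0, maximum f = 176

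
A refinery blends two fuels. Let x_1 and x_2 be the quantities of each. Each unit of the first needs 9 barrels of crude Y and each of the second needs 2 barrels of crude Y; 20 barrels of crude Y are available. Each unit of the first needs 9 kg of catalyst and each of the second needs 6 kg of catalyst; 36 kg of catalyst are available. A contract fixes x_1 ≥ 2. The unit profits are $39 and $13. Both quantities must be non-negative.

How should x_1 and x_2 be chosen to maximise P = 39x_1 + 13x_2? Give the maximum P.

x_1 = 2, x_2 = 1, maximum P = 91

Vertices and P = 39x_1 + 13x_2:
  (20/9, 0) → P = 260/3
  (2, 0) → P = 78
  (2, 1) → P = 91

At the optimal vertex, 9x_1 + 2x_2 = 20 and x_1 = 2.
Solving simultaneously gives x_1 = 2, x_2 = 1.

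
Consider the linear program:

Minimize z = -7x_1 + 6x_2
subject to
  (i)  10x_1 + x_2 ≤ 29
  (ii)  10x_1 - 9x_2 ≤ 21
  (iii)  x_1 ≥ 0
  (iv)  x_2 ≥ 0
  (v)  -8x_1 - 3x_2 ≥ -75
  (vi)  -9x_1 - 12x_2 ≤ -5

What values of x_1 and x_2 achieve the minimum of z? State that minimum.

x_1 = 141/50, x_2 = 4/5, minimum z = -747/50

Vertices and z = -7x_1 + 6x_2:
  (141/50, 4/5) → z = -747/50
  (6/11, 259/11) → z = 1512/11
  (21/10, 0) → z = -147/10
  (0, 25) → z = 150
  (0, 5/12) → z = 5/2
  (5/9, 0) → z = -35/9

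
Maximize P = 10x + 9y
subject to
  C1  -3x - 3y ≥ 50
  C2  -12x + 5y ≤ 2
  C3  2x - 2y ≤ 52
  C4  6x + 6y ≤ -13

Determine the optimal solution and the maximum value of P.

x = 14/3, y = -64/3, maximum P = -436/3

Corner points and P = 10x + 9y:
  (-256/51, -198/17) → P = -7906/51
  (14/3, -64/3) → P = -436/3
  (-132/7, -314/7) → P = -4146/7

The optimum lies where -3x - 3y = 50 and 2x - 2y = 52.
Solving simultaneously gives x = 14/3, y = -64/3.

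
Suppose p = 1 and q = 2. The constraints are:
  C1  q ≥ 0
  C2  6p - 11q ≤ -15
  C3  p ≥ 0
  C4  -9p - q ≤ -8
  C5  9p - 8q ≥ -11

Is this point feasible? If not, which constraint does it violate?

feasible

C1: 2 ≥ 0 ✓
C2: -16 ≤ -15 ✓
C3: 1 ≥ 0 ✓
C4: -11 ≤ -8 ✓
C5: -7 ≥ -11 ✓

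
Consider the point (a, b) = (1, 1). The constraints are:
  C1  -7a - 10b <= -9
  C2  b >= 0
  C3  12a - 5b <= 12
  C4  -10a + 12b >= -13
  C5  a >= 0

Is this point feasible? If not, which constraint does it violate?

feasible

C1: -17 ≤ -9 ✓
C2: 1 ≥ 0 ✓
C3: 7 ≤ 12 ✓
C4: 2 ≥ -13 ✓
C5: 1 ≥ 0 ✓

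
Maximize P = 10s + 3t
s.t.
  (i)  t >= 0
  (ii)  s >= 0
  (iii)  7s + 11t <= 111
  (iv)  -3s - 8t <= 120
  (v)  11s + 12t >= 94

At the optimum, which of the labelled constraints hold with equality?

Vertices and P = 10s + 3t:
  (111/7, 0) → P = 1110/7
  (94/11, 0) → P = 940/11
  (0, 111/11) → P = 333/11
  (0, 47/6) → P = 47/2

The maximum is at (111/7, 0). Substituting into each constraint, equality holds for (i) and (iii); the remaining constraints have slack.

(i) and (iii)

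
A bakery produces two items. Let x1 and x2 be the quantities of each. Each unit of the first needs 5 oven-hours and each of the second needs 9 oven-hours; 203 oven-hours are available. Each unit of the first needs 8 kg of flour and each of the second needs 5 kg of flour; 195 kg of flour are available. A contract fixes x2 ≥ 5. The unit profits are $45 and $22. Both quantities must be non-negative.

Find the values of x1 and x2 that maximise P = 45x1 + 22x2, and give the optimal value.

x1 = 85/4, x2 = 5, maximum P = 4265/4

Vertices and P = 45x1 + 22x2:
  (0, 203/9) → P = 4466/9
  (0, 5) → P = 110
  (740/47, 649/47) → P = 47578/47
  (85/4, 5) → P = 4265/4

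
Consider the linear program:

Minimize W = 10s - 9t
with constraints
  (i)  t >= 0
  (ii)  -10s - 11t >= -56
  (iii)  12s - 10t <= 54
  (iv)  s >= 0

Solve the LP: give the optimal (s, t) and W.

s = 0, t = 56/11, minimum W = -504/11

Corner points and W = 10s - 9t:
  (9/2, 0) → W = 45
  (0, 0) → W = 0
  (577/116, 33/58) → W = 1294/29
  (0, 56/11) → W = -504/11

At the optimal vertex, -10s - 11t = -56 and s = 0.
Solving simultaneously gives s = 0, t = 56/11.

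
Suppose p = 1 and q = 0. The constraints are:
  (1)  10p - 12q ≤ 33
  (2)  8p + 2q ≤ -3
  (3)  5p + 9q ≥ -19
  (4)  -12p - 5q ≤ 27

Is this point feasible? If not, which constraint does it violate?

not feasible — violates (2)

Constraint (2): 8p + 2q = 8, which is not ≤ -3. All other constraints are satisfied.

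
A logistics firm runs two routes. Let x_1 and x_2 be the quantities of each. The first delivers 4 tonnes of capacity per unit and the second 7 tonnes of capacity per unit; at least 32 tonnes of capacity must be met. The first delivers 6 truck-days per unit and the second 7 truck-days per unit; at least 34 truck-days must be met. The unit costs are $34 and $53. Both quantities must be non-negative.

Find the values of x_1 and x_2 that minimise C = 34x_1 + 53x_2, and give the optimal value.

x_1 = 1, x_2 = 4, minimum C = 246

Corner points and C = 34x_1 + 53x_2:
  (0, 34/7) → C = 1802/7
  (8, 0) → C = 272
  (1, 4) → C = 246
The feasible region is unbounded (it extends along (0, 1), (1, 0)), but C strictly increases along every unbounded feasible direction, so there is no improving ray and the minimum is attained at a vertex.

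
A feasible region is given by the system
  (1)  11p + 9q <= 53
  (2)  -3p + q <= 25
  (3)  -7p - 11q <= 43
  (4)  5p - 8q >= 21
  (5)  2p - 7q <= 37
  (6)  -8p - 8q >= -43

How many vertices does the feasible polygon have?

The feasible vertices (each the meet of two boundaries and inside every other half-plane) are:
  (613/133, 34/133)
  (704/95, -301/95)
  (-113/111, -362/111)
  (106/71, -345/71)

4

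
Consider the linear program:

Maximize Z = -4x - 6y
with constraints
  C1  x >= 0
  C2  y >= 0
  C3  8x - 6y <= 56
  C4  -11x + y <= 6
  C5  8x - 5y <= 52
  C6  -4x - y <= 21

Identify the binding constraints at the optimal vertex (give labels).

C1 and C2

Corner points and Z = -4x - 6y:
  (0, 0) → Z = 0
  (0, 6) → Z = -36
  (13/2, 0) → Z = -26
The feasible region is unbounded (it extends along (5, 8), (1, 11)), but Z strictly decreases along every unbounded feasible direction, so there is no improving ray and the maximum is attained at a vertex.

The maximum is at (0, 0). Substituting into each constraint, equality holds for C1 and C2; the remaining constraints have slack.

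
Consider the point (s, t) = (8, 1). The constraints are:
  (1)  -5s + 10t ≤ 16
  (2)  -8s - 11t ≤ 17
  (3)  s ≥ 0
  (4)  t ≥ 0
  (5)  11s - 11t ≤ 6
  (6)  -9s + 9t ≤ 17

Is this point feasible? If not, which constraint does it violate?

not feasible — violates (5)

Constraint (5): 11s - 11t = 77, which is not ≤ 6. All other constraints are satisfied.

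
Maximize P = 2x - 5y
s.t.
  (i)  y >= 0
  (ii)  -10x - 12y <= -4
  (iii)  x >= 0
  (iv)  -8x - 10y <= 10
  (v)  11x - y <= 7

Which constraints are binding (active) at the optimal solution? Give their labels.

Corner points and P = 2x - 5y:
  (2/5, 0) → P = 4/5
  (7/11, 0) → P = 14/11
  (0, 1/3) → P = -5/3
The feasible region is unbounded (it extends along (0, 1), (1, 11)), but P strictly decreases along every unbounded feasible direction, so there is no improving ray and the maximum is attained at a vertex.

The maximum is at (7/11, 0). Substituting into each constraint, equality holds for (i) and (v); the remaining constraints have slack.

(i) and (v)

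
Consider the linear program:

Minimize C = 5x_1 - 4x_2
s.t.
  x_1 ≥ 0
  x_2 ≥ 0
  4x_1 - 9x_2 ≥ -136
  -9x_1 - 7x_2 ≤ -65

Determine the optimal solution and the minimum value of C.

x_1 = 0, x_2 = 136/9, minimum C = -544/9

Feasible corners and C = 5x_1 - 4x_2:
  (0, 136/9) → C = -544/9
  (0, 65/7) → C = -260/7
  (65/9, 0) → C = 325/9
The feasible region is unbounded (it extends along (1, 0), (9, 4)), but C strictly increases along every unbounded feasible direction, so there is no improving ray and the minimum is attained at a vertex.

The binding constraints are x_1 = 0 and 4x_1 - 9x_2 = -136.
Solving simultaneously gives x_1 = 0, x_2 = 136/9.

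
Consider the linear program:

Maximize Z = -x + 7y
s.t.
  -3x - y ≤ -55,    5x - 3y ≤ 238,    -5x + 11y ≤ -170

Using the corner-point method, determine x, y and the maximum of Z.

x = 527/10, y = 17/2, maximum Z = 34/5

Corner points and Z = -x + 7y:
  (403/14, -439/14) → Z = -1738/7
  (775/38, -235/38) → Z = -1210/19
  (527/10, 17/2) → Z = 34/5

The optimum lies where 5x - 3y = 238 and -5x + 11y = -170.
Solving simultaneously gives x = 527/10, y = 17/2.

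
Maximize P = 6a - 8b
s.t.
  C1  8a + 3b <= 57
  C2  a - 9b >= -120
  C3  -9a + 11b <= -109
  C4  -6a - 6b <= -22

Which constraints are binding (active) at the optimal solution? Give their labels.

Extreme points and P = 6a - 8b:
  (954/115, -359/115) → P = 8596/115
  (46/5, -83/15) → P = 1492/15
  (112/15, -19/5) → P = 376/5

The maximum is at (46/5, -83/15). Substituting into each constraint, equality holds for C1 and C4; the remaining constraints have slack.

C1 and C4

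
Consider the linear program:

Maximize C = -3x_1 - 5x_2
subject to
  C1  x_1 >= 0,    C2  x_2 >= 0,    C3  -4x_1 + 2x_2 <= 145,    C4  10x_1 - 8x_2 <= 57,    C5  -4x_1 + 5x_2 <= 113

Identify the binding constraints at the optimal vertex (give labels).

Corner points and C = -3x_1 - 5x_2:
  (0, 0) → C = 0
  (0, 113/5) → C = -113
  (57/10, 0) → C = -171/10
  (1189/18, 679/9) → C = -10357/18

The maximum is at (0, 0). Substituting into each constraint, equality holds for C1 and C2; the remaining constraints have slack.

C1 and C2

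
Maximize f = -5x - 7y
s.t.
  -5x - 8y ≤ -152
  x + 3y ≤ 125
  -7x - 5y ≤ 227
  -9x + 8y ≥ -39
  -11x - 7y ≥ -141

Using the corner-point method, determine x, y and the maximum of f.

Vertices and f = -5x - 7y:
  (-544/7, 473/7) → f = -591/7
  (64/53, 967/53) → f = -7089/53
  (-226/13, 617/13) → f = -3189/13

At the optimal vertex, -5x - 8y = -152 and x + 3y = 125.
Solving simultaneously gives x = -544/7, y = 473/7.

x = -544/7, y = 473/7, maximum f = -591/7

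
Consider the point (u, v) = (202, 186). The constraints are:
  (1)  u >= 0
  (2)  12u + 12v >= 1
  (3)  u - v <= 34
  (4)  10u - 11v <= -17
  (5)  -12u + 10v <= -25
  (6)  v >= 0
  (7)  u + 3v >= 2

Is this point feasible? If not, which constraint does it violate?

feasible

(1): 202 ≥ 0 ✓
(2): 4656 ≥ 1 ✓
(3): 16 ≤ 34 ✓
(4): -26 ≤ -17 ✓
(5): -564 ≤ -25 ✓
(6): 186 ≥ 0 ✓
(7): 760 ≥ 2 ✓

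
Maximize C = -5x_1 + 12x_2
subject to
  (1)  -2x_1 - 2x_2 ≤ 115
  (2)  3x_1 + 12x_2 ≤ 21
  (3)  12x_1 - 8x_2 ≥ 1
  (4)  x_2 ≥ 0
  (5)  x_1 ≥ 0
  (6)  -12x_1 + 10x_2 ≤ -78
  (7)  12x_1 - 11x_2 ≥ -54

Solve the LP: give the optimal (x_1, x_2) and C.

Vertices and C = -5x_1 + 12x_2:
  (7, 0) → C = -35
  (191/29, 3/29) → C = -919/29
  (13/2, 0) → C = -65/2

At the optimal vertex, 3x_1 + 12x_2 = 21 and -12x_1 + 10x_2 = -78.
Solving simultaneously gives x_1 = 191/29, x_2 = 3/29.

x_1 = 191/29, x_2 = 3/29, maximum C = -919/29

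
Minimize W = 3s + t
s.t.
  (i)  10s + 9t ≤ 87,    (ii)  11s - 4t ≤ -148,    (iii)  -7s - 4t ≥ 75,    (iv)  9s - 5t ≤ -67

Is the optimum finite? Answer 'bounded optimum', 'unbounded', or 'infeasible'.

From the feasible point (-1023/23, 1359/23), moving in the direction (-5, -9) keeps every constraint satisfied while W decreases without bound.

unbounded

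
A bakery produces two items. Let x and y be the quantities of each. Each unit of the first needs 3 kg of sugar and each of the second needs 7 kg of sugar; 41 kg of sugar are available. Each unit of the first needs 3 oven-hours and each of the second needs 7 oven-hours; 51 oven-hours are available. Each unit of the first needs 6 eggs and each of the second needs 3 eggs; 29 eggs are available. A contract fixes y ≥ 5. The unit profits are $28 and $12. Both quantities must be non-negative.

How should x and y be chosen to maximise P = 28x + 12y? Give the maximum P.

The optimum lies where 3x + 7y = 41 and y = 5.
Solving simultaneously gives x = 2, y = 5.

x = 2, y = 5, maximum P = 116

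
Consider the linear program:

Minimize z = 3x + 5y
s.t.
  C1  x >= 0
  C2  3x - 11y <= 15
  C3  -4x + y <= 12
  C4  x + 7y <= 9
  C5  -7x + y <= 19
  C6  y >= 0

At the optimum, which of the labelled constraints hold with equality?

C1 and C6

Feasible corners and z = 3x + 5y:
  (0, 9/7) → z = 45/7
  (0, 0) → z = 0
  (51/8, 3/8) → z = 21
  (5, 0) → z = 15

The minimum is at (0, 0). Substituting into each constraint, equality holds for C1 and C6; the remaining constraints have slack.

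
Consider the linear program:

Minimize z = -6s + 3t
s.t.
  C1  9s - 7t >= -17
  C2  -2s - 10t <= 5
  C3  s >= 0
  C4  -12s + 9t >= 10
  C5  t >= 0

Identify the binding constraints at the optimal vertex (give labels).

Extreme points and z = -6s + 3t:
  (0, 17/7) → z = 51/7
  (83/3, 38) → z = -52
  (0, 10/9) → z = 10/3

The minimum is at (83/3, 38). Substituting into each constraint, equality holds for C1 and C4; the remaining constraints have slack.

C1 and C4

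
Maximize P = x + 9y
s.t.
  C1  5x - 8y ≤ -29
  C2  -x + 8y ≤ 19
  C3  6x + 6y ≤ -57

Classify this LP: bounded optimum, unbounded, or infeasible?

Feasible corners and P = x + 9y:
  (-105/13, -37/26) → P = -543/26
  (-95/9, 19/18) → P = -19/18
The feasible region has finitely many vertices and no improving ray; the maximum is -19/18 at (-95/9, 19/18).

bounded optimum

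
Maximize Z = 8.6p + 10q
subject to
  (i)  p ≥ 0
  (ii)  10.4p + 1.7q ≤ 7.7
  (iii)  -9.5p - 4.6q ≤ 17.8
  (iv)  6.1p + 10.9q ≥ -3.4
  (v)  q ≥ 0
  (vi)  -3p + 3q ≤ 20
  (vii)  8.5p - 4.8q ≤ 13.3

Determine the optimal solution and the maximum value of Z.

p = 0, q = 77/17, maximum Z = 770/17

Feasible corners and Z = 8.6p + 10q:
  (0, 77/17) → Z = 770/17
  (0, 0) → Z = 0
  (77/104, 0) → Z = 3311/520

The binding constraints are p = 0 and 10.4p + 1.7q = 7.7.
Solving simultaneously gives p = 0, q = 77/17.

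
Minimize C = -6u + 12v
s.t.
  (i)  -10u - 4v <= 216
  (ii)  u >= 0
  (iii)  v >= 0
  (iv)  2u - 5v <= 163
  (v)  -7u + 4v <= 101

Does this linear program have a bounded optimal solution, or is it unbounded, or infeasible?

unbounded

From the feasible point (0, 0), moving in the direction (5, 2) keeps every constraint satisfied while C decreases without bound.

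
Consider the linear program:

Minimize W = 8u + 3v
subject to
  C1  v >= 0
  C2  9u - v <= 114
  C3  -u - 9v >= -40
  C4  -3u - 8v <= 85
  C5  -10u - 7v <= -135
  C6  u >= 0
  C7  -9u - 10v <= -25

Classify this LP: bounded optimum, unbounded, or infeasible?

Feasible corners and W = 8u + 3v:
  (13, 3) → W = 113
  (933/73, 75/73) → W = 7689/73
  (935/83, 265/83) → W = 8275/83
The feasible region has finitely many vertices and no improving ray; the minimum is 8275/83 at (935/83, 265/83).

bounded optimum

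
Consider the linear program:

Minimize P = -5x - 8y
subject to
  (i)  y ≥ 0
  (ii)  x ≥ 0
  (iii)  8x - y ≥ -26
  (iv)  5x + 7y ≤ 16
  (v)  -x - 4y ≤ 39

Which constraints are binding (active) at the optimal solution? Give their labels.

Vertices and P = -5x - 8y:
  (0, 0) → P = 0
  (16/5, 0) → P = -16
  (0, 16/7) → P = -128/7

The minimum is at (0, 16/7). Substituting into each constraint, equality holds for (ii) and (iv); the remaining constraints have slack.

(ii) and (iv)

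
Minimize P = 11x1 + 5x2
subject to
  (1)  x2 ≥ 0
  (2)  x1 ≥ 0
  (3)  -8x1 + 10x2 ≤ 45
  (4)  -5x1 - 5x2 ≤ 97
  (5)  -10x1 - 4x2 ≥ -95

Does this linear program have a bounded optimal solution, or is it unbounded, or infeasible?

Feasible corners and P = 11x1 + 5x2:
  (0, 0) → P = 0
  (19/2, 0) → P = 209/2
  (0, 9/2) → P = 45/2
  (35/6, 55/6) → P = 110
The feasible region has finitely many vertices and no improving ray; the minimum is 0 at (0, 0).

bounded optimum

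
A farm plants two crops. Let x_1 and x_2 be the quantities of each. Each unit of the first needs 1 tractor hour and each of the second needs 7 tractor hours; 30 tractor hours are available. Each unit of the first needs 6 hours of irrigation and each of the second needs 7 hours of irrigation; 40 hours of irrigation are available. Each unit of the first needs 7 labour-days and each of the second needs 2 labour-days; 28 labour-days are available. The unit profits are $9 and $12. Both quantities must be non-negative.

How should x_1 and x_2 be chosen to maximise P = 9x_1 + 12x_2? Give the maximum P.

x_1 = 2, x_2 = 4, maximum P = 66

Extreme points and P = 9x_1 + 12x_2:
  (0, 0) → P = 0
  (0, 30/7) → P = 360/7
  (4, 0) → P = 36
  (2, 4) → P = 66
  (116/37, 112/37) → P = 2388/37

The optimum lies where x_1 + 7x_2 = 30 and 6x_1 + 7x_2 = 40.
Solving simultaneously gives x_1 = 2, x_2 = 4.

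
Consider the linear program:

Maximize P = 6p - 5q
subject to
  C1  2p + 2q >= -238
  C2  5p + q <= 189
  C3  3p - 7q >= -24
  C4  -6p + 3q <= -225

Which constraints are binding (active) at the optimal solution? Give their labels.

C1 and C2

Feasible corners and P = 6p - 5q:
  (77, -196) → P = 1442
  (-44/3, -313/3) → P = 1301/3
  (264/7, 3/7) → P = 1569/7

The maximum is at (77, -196). Substituting into each constraint, equality holds for C1 and C2; the remaining constraints have slack.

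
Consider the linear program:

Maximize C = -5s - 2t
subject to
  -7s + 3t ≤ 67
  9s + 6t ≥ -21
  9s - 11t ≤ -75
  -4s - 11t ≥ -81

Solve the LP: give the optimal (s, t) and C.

s = -155/23, t = 152/23, maximum C = 471/23

Corner points and C = -5s - 2t:
  (-155/23, 152/23) → C = 471/23
  (-494/89, 835/89) → C = 800/89
  (-227/51, 54/17) → C = 811/51
  (6/13, 1029/143) → C = -2388/143

At the optimal vertex, -7s + 3t = 67 and 9s + 6t = -21.
Solving simultaneously gives s = -155/23, t = 152/23.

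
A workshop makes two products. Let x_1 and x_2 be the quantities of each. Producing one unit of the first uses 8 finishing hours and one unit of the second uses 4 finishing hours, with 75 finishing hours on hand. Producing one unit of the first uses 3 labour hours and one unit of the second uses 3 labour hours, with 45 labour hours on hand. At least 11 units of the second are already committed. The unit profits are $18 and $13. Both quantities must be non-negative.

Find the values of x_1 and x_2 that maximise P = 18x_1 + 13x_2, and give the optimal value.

x_1 = 15/4, x_2 = 45/4, maximum P = 855/4

Feasible corners and P = 18x_1 + 13x_2:
  (0, 15) → P = 195
  (0, 11) → P = 143
  (15/4, 45/4) → P = 855/4
  (31/8, 11) → P = 851/4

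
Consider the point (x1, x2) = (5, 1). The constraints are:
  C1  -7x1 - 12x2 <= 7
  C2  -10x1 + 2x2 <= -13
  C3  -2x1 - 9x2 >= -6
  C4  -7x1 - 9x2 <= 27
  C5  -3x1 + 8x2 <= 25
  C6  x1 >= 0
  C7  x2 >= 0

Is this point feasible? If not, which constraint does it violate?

not feasible — violates C3

Constraint C3: -2x1 - 9x2 = -19, which is not ≥ -6. All other constraints are satisfied.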